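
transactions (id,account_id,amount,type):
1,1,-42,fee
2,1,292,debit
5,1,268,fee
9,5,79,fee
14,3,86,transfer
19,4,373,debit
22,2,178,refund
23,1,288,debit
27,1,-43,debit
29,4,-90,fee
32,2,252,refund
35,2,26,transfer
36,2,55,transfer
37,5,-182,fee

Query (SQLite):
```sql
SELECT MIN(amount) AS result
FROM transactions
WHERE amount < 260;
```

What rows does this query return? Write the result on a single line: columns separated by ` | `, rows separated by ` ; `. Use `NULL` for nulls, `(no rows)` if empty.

-182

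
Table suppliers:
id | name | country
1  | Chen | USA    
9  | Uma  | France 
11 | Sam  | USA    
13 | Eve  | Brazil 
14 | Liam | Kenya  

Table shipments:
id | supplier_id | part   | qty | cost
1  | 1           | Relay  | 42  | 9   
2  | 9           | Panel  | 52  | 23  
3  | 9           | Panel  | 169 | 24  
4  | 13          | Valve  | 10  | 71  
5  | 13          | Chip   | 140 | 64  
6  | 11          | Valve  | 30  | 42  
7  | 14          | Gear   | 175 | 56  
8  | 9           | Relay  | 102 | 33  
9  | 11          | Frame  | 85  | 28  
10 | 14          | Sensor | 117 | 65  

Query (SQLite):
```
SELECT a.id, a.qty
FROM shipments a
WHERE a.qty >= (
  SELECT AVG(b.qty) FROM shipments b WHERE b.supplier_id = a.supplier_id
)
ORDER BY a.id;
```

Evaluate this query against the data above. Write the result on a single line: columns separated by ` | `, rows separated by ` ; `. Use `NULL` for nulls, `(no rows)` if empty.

1 | 42 ; 3 | 169 ; 5 | 140 ; 7 | 175 ; 9 | 85

For each shipments row a, compute AVG(qty) over rows sharing a.supplier_id.
Keep row a if a.qty >= that per-group AVG.
  supplier_id=1: AVG(qty) = 42.0
  supplier_id=9: AVG(qty) = 107.666667
  supplier_id=11: AVG(qty) = 57.5
  supplier_id=13: AVG(qty) = 75.0
  supplier_id=14: AVG(qty) = 146.0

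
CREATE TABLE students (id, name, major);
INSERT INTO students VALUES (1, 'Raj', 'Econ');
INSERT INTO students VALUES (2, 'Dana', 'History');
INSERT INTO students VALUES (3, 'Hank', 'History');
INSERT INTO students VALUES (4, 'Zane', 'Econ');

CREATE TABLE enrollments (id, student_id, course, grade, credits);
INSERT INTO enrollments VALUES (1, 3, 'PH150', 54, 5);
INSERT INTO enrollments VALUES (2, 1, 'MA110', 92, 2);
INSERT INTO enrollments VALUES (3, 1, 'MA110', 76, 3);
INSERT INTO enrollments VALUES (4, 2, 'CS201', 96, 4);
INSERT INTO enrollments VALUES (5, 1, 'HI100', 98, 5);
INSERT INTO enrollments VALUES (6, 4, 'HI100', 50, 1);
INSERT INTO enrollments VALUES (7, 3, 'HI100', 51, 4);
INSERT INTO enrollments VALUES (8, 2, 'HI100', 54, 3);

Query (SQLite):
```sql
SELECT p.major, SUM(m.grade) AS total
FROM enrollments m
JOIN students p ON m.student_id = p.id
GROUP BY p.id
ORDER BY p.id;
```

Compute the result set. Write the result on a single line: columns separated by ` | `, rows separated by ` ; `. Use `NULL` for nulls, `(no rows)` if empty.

Econ | 266 ; History | 150 ; History | 105 ; Econ | 50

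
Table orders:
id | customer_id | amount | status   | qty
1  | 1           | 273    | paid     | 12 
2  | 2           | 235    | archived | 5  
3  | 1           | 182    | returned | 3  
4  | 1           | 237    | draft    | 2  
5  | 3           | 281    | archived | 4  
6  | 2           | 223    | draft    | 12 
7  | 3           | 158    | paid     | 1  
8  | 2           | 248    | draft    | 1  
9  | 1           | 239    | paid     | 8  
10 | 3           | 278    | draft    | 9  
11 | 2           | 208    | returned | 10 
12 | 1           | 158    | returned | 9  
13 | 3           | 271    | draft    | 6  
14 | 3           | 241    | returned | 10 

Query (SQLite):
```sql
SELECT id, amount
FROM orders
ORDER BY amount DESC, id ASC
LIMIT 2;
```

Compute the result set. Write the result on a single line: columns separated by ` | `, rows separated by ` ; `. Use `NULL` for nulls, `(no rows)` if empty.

5 | 281 ; 10 | 278

Sort by amount desc, tiebreak id asc: (281, id=5), (278, id=10), (273, id=1), (271, id=13), (248, id=8) …. Take first 2.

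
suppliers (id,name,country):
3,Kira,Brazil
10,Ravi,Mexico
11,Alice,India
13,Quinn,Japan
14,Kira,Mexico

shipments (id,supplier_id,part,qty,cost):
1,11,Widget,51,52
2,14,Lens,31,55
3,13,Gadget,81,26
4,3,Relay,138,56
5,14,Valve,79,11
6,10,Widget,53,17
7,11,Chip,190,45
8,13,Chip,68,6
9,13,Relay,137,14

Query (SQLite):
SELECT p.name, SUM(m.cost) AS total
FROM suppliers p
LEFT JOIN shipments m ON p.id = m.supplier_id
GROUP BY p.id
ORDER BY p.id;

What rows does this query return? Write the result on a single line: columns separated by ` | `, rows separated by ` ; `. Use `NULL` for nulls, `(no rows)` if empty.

Kira | 56 ; Ravi | 17 ; Alice | 97 ; Quinn | 46 ; Kira | 66

LEFT JOIN keeps every suppliers row; unmatched ones get NULL for shipments columns.
Group by suppliers.id and compute SUM(m.cost). SUM over an all-NULL group is NULL.
  3: ids {4} → SUM(m.cost)=56
  10: ids {6} → SUM(m.cost)=17
  11: ids {1, 7} → SUM(m.cost)=97
  13: ids {3, 8, 9} → SUM(m.cost)=46
  14: ids {2, 5} → SUM(m.cost)=66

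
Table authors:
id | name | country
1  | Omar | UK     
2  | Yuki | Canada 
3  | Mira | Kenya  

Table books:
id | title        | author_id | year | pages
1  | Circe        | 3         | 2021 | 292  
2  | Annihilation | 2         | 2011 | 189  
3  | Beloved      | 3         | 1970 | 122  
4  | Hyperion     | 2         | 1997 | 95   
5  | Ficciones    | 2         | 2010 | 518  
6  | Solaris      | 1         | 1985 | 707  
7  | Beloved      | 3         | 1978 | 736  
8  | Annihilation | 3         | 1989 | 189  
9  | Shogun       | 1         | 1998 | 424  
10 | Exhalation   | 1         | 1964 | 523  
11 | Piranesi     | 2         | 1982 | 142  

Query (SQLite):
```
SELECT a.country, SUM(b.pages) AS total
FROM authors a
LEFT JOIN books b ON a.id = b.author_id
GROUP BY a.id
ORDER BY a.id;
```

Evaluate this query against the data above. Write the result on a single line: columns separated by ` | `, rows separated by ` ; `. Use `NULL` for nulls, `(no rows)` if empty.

UK | 1654 ; Canada | 944 ; Kenya | 1339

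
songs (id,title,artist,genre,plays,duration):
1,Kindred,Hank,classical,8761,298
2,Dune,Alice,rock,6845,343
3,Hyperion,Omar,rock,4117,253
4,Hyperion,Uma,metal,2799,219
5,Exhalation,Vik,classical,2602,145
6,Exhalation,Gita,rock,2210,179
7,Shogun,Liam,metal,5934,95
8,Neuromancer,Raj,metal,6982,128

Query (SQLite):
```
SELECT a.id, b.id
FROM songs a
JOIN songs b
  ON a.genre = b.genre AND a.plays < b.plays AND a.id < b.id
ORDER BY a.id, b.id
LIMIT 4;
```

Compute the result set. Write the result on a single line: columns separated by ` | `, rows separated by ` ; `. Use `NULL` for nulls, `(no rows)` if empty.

Pairs (a,b) with same genre, a.plays < b.plays, a.id < b.id.
genre groups: classical:{1,5} metal:{4,7,8} rock:{2,3,6}
Ordered by (a.id, b.id); first 4.

4 | 7 ; 4 | 8 ; 7 | 8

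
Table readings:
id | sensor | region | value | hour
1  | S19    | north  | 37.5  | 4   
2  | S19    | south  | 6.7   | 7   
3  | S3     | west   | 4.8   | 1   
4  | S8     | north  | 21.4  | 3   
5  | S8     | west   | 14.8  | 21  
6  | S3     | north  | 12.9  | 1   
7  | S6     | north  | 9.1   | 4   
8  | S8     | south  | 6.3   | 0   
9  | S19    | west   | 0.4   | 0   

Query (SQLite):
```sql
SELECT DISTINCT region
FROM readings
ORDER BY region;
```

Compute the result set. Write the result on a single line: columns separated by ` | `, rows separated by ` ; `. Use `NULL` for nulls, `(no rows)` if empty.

Collect distinct region values from readings.

north ; south ; west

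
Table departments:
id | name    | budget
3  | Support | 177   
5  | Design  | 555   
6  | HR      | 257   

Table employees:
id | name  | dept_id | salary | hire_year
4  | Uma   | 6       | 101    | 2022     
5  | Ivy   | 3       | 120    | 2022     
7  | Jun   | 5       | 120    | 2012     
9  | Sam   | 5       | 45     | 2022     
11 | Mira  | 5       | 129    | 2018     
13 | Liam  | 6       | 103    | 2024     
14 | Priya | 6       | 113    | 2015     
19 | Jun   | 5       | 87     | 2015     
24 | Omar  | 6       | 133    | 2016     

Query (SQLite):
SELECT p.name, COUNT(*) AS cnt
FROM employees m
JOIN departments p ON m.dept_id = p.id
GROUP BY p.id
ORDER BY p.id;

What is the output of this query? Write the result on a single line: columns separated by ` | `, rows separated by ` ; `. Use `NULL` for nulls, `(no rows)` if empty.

Support | 1 ; Design | 4 ; HR | 4

Join each employees row to its departments via dept_id.
Group joined rows by departments.id; compute COUNT(*) per group.
  3: ids {5} → COUNT(*)=1
  5: ids {7, 9, 11, 19} → COUNT(*)=4
  6: ids {4, 13, 14, 24} → COUNT(*)=4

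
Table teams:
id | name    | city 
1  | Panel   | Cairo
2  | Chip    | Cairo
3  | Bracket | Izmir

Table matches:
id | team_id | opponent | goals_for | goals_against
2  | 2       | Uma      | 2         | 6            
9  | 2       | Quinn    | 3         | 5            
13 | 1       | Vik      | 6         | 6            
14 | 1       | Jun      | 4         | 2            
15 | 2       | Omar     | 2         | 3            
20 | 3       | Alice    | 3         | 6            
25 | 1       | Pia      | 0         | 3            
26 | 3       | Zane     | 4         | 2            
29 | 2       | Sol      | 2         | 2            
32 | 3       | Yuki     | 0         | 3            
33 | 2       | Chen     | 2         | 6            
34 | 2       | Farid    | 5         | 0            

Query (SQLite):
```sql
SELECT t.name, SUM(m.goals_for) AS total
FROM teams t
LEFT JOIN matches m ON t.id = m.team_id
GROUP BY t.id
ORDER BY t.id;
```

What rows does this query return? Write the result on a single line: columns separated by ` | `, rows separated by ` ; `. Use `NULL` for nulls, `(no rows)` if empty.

LEFT JOIN keeps every teams row; unmatched ones get NULL for matches columns.
Group by teams.id and compute SUM(m.goals_for). SUM over an all-NULL group is NULL.
  1: ids {13, 14, 25} → SUM(m.goals_for)=10
  2: ids {2, 9, 15, 29, 33, 34} → SUM(m.goals_for)=16
  3: ids {20, 26, 32} → SUM(m.goals_for)=7

Panel | 10 ; Chip | 16 ; Bracket | 7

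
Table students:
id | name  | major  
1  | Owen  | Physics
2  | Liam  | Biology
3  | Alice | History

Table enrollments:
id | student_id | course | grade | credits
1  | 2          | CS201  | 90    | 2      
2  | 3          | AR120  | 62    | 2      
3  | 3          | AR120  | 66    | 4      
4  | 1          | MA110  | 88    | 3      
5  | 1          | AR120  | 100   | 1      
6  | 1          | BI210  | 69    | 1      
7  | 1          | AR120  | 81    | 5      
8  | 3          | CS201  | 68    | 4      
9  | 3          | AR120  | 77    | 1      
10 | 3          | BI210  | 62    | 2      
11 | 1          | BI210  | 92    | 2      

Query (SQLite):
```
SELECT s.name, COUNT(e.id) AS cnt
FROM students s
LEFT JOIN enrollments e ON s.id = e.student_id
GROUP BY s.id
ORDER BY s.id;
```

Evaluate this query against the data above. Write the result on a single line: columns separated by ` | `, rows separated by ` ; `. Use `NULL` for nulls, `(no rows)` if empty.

Owen | 5 ; Liam | 1 ; Alice | 5

LEFT JOIN keeps every students row; unmatched ones get NULL for enrollments columns.
Group by students.id and compute COUNT(e.id). COUNT(col) of an all-NULL group is 0.
  1: ids {4, 5, 6, 7, 11} → COUNT(e.id)=5
  2: ids {1} → COUNT(e.id)=1
  3: ids {2, 3, 8, 9, 10} → COUNT(e.id)=5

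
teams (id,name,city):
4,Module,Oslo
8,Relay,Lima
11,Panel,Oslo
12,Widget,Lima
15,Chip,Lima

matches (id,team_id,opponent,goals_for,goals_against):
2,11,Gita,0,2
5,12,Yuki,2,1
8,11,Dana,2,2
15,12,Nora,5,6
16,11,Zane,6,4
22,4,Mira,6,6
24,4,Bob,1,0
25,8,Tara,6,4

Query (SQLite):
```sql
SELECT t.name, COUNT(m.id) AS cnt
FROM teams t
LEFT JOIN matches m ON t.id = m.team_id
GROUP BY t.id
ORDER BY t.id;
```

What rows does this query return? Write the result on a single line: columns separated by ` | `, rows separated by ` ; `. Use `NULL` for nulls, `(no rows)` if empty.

Module | 2 ; Relay | 1 ; Panel | 3 ; Widget | 2 ; Chip | 0

LEFT JOIN keeps every teams row; unmatched ones get NULL for matches columns.
Group by teams.id and compute COUNT(m.id). COUNT(col) of an all-NULL group is 0.
  4: ids {22, 24} → COUNT(m.id)=2
  8: ids {25} → COUNT(m.id)=1
  11: ids {2, 8, 16} → COUNT(m.id)=3
  12: ids {5, 15} → COUNT(m.id)=2
  15: ids {—} → COUNT(m.id)=0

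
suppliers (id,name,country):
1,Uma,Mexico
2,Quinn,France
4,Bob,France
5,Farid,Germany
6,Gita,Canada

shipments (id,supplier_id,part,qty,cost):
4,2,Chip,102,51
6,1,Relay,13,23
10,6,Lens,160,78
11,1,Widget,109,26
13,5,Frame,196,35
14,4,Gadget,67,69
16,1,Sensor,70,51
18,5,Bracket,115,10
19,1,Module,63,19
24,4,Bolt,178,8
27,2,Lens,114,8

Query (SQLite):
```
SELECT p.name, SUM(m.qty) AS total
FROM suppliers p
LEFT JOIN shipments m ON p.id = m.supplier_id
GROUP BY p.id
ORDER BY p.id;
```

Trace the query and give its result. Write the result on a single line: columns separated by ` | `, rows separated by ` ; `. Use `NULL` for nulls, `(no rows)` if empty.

Uma | 255 ; Quinn | 216 ; Bob | 245 ; Farid | 311 ; Gita | 160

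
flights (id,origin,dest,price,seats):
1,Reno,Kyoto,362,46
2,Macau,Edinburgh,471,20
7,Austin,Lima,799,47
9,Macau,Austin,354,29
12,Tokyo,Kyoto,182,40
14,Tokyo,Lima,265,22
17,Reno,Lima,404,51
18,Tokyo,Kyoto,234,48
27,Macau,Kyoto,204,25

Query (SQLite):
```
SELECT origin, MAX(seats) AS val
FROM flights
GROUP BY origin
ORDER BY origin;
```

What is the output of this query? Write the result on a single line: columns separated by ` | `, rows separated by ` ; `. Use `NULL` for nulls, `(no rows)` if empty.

Austin | 47 ; Macau | 29 ; Reno | 51 ; Tokyo | 48

Partition flights by origin; compute MAX(seats) within each group.
  Austin: ids {7} → MAX(seats)=47
  Macau: ids {2, 9, 27} → MAX(seats)=29
  Reno: ids {1, 17} → MAX(seats)=51
  Tokyo: ids {12, 14, 18} → MAX(seats)=48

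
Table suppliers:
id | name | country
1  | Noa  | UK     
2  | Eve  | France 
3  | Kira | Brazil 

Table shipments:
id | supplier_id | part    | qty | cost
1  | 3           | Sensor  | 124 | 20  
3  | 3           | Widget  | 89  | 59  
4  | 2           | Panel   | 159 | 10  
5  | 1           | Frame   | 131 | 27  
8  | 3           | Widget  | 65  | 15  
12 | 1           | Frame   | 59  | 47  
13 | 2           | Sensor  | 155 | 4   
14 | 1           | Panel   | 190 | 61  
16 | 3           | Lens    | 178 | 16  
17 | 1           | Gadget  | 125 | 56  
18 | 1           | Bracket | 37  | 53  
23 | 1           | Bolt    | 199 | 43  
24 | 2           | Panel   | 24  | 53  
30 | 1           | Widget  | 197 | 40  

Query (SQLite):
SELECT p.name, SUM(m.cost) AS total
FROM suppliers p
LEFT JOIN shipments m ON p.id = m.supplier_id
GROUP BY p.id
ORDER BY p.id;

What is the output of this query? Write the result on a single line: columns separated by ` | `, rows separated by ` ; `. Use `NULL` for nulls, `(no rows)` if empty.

Noa | 327 ; Eve | 67 ; Kira | 110

LEFT JOIN keeps every suppliers row; unmatched ones get NULL for shipments columns.
Group by suppliers.id and compute SUM(m.cost). SUM over an all-NULL group is NULL.
  1: ids {5, 12, 14, 17, 18, 23, 30} → SUM(m.cost)=327
  2: ids {4, 13, 24} → SUM(m.cost)=67
  3: ids {1, 3, 8, 16} → SUM(m.cost)=110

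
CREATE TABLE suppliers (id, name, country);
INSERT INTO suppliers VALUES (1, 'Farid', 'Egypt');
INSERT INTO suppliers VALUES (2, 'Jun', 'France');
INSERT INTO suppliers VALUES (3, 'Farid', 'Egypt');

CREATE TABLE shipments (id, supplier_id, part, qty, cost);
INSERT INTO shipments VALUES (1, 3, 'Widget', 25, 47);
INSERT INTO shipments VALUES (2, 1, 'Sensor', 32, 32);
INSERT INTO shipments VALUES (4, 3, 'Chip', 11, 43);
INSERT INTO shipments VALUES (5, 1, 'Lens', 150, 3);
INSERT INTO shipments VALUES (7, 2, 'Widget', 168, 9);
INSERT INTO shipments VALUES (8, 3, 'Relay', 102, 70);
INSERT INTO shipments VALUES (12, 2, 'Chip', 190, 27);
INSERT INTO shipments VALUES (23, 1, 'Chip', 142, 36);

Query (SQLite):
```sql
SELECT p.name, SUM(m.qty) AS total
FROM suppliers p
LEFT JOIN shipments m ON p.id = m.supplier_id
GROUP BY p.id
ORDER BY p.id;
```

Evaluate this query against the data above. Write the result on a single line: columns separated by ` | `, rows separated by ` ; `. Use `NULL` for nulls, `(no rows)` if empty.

LEFT JOIN keeps every suppliers row; unmatched ones get NULL for shipments columns.
Group by suppliers.id and compute SUM(m.qty). SUM over an all-NULL group is NULL.
  1: ids {2, 5, 23} → SUM(m.qty)=324
  2: ids {7, 12} → SUM(m.qty)=358
  3: ids {1, 4, 8} → SUM(m.qty)=138

Farid | 324 ; Jun | 358 ; Farid | 138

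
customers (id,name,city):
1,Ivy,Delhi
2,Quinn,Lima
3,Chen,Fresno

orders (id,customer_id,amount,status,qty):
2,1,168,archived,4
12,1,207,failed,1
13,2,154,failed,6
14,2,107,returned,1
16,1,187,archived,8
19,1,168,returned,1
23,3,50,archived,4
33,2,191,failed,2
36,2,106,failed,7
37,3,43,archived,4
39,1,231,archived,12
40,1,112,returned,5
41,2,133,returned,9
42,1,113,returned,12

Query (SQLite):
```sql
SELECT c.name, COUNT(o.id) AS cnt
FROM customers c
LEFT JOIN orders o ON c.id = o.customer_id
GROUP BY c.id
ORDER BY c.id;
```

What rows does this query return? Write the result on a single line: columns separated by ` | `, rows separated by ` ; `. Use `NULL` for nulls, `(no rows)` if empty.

Ivy | 7 ; Quinn | 5 ; Chen | 2

LEFT JOIN keeps every customers row; unmatched ones get NULL for orders columns.
Group by customers.id and compute COUNT(o.id). COUNT(col) of an all-NULL group is 0.
  1: ids {2, 12, 16, 19, 39, 40, 42} → COUNT(o.id)=7
  2: ids {13, 14, 33, 36, 41} → COUNT(o.id)=5
  3: ids {23, 37} → COUNT(o.id)=2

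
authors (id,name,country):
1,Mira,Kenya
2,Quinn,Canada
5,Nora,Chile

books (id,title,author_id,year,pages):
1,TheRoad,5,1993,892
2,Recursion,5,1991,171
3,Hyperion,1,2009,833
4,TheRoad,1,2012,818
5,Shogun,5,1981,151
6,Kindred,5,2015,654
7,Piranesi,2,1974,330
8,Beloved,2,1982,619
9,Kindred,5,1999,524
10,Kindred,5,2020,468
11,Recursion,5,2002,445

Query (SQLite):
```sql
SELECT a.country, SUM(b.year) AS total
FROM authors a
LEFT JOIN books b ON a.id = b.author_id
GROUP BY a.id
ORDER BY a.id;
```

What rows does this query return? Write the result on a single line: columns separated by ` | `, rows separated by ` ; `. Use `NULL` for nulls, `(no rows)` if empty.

LEFT JOIN keeps every authors row; unmatched ones get NULL for books columns.
Group by authors.id and compute SUM(b.year). SUM over an all-NULL group is NULL.
  1: ids {3, 4} → SUM(b.year)=4021
  2: ids {7, 8} → SUM(b.year)=3956
  5: ids {1, 2, 5, 6, 9, 10, 11} → SUM(b.year)=14001

Kenya | 4021 ; Canada | 3956 ; Chile | 14001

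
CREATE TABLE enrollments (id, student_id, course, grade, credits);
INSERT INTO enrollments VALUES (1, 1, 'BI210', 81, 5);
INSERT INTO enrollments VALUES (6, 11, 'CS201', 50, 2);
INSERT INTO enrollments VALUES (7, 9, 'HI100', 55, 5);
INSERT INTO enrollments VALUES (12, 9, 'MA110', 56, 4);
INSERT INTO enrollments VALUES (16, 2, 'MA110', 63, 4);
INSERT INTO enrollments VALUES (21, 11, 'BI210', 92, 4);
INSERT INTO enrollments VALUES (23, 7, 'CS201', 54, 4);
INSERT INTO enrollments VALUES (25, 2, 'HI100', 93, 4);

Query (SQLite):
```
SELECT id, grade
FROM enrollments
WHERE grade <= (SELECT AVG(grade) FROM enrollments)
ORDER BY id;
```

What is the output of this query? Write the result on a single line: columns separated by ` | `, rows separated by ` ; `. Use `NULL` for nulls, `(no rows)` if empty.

Scalar subquery: AVG(grade) over all enrollments rows = 68.0.
Keep rows where grade <= that value.

6 | 50 ; 7 | 55 ; 12 | 56 ; 16 | 63 ; 23 | 54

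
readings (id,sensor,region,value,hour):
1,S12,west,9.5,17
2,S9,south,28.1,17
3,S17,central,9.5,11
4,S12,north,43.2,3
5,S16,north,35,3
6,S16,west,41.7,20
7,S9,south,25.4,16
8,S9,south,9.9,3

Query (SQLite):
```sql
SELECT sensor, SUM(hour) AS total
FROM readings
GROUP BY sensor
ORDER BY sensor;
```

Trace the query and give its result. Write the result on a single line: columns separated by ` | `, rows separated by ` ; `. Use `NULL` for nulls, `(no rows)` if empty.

Partition readings by sensor; compute SUM(hour) within each group.
  S12: ids {1, 4} → SUM(hour)=20
  S16: ids {5, 6} → SUM(hour)=23
  S17: ids {3} → SUM(hour)=11
  S9: ids {2, 7, 8} → SUM(hour)=36

S12 | 20 ; S16 | 23 ; S17 | 11 ; S9 | 36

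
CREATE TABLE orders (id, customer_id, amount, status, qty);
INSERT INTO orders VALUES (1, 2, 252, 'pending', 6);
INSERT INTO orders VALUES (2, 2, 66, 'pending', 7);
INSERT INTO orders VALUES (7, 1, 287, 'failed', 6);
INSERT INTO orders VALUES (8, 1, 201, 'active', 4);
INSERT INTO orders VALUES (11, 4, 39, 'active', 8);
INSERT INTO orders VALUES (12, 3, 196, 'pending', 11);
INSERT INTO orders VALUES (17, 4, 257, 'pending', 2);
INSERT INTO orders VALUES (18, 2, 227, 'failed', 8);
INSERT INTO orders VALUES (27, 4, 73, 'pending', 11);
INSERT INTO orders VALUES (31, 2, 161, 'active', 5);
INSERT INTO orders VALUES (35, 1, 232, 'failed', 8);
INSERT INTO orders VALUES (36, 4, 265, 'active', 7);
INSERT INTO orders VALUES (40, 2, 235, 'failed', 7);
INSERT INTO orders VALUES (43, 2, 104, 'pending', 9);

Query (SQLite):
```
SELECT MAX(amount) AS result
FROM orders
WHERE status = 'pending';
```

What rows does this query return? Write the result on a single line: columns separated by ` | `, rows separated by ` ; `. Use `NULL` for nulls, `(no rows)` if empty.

Rows where status='pending' → amount values: [252, 66, 196, 257, 73, 104].
MAX of non-NULL values = 257.

257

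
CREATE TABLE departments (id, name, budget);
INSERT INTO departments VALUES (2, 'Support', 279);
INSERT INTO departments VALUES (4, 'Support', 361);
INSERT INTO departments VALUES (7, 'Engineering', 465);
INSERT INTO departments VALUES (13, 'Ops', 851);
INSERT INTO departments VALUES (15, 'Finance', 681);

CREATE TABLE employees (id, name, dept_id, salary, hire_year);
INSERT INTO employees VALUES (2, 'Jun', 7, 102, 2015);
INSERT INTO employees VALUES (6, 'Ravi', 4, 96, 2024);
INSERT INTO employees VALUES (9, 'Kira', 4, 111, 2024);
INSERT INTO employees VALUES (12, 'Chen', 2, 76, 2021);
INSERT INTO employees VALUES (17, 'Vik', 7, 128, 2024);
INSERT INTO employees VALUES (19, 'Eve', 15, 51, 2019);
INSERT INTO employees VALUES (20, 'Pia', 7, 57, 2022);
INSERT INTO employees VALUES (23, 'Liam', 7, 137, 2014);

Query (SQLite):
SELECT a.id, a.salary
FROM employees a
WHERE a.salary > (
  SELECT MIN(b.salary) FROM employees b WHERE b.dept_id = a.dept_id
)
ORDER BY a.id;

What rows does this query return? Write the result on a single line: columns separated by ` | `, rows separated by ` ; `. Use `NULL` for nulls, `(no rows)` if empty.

For each employees row a, compute MIN(salary) over rows sharing a.dept_id.
Keep row a if a.salary > that per-group MIN.
  dept_id=2: MIN(salary) = 76
  dept_id=4: MIN(salary) = 96
  dept_id=7: MIN(salary) = 57
  dept_id=15: MIN(salary) = 51

2 | 102 ; 9 | 111 ; 17 | 128 ; 23 | 137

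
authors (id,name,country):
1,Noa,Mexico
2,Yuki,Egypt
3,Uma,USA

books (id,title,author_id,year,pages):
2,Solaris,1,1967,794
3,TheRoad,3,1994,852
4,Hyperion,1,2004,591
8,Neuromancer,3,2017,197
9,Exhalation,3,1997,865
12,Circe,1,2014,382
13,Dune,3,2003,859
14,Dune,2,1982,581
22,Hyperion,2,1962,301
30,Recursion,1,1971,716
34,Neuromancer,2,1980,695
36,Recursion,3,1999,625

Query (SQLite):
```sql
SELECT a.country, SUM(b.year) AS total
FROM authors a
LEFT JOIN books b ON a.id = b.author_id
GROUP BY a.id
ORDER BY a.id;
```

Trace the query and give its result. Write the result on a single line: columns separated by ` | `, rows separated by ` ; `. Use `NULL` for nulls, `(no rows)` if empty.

Mexico | 7956 ; Egypt | 5924 ; USA | 10010

LEFT JOIN keeps every authors row; unmatched ones get NULL for books columns.
Group by authors.id and compute SUM(b.year). SUM over an all-NULL group is NULL.
  1: ids {2, 4, 12, 30} → SUM(b.year)=7956
  2: ids {14, 22, 34} → SUM(b.year)=5924
  3: ids {3, 8, 9, 13, 36} → SUM(b.year)=10010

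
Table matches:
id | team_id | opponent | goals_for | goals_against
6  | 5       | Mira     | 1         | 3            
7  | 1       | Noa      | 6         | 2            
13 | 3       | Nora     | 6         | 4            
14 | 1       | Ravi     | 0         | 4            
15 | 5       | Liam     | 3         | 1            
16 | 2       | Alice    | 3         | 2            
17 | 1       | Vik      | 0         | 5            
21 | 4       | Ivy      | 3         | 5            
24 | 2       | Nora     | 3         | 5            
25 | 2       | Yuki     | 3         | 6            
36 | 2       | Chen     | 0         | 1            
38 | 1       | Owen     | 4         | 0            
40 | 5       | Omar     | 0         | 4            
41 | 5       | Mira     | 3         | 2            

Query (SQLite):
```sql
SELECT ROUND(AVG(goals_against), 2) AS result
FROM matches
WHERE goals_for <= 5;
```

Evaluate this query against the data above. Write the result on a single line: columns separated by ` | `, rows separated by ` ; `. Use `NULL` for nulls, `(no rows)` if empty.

Rows where goals_for <= 5 → goals_against values: [3, 4, 1, 2, 5, 5, 5, 6, 1, 0, 4, 2].
AVG = 38 / 12 (rounded to 2 dp).

3.17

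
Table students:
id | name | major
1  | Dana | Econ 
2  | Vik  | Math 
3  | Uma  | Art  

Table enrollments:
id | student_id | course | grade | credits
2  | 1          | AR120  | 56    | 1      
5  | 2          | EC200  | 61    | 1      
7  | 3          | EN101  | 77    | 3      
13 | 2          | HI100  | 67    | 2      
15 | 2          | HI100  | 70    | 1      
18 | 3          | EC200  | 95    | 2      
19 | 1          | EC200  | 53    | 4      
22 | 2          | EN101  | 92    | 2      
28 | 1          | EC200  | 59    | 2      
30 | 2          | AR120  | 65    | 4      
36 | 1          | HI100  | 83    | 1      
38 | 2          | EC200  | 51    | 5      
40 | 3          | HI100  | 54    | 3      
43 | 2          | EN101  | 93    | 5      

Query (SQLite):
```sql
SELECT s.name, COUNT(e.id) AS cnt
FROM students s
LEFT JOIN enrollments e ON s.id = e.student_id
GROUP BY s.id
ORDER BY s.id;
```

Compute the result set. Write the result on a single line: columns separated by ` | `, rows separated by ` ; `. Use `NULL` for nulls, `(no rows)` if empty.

LEFT JOIN keeps every students row; unmatched ones get NULL for enrollments columns.
Group by students.id and compute COUNT(e.id). COUNT(col) of an all-NULL group is 0.
  1: ids {2, 19, 28, 36} → COUNT(e.id)=4
  2: ids {5, 13, 15, 22, 30, 38, 43} → COUNT(e.id)=7
  3: ids {7, 18, 40} → COUNT(e.id)=3

Dana | 4 ; Vik | 7 ; Uma | 3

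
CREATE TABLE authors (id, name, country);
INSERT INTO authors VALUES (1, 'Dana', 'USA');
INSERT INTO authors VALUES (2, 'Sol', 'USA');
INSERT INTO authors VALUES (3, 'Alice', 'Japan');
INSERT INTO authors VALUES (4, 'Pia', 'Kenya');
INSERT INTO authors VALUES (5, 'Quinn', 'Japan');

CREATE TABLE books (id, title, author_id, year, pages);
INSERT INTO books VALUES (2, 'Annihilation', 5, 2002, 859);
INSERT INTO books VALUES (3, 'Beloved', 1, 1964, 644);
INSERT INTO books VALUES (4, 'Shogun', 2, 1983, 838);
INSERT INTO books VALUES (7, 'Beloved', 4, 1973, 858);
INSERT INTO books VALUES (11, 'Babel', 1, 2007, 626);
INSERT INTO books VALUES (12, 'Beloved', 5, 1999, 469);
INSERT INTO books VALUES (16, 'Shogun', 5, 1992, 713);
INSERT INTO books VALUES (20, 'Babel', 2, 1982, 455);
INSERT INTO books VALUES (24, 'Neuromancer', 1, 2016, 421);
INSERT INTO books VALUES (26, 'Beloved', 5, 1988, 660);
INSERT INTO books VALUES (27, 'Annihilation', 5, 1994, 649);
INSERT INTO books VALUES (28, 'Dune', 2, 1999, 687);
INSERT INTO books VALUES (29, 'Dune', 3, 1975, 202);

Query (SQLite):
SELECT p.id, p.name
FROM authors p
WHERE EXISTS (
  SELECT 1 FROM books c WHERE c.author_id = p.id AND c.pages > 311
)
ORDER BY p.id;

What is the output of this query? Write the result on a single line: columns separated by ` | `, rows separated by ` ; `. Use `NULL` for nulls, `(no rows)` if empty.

For each authors row, check whether any books with matching author_id has pages > 311.
Keep rows where that is true.

1 | Dana ; 2 | Sol ; 4 | Pia ; 5 | Quinn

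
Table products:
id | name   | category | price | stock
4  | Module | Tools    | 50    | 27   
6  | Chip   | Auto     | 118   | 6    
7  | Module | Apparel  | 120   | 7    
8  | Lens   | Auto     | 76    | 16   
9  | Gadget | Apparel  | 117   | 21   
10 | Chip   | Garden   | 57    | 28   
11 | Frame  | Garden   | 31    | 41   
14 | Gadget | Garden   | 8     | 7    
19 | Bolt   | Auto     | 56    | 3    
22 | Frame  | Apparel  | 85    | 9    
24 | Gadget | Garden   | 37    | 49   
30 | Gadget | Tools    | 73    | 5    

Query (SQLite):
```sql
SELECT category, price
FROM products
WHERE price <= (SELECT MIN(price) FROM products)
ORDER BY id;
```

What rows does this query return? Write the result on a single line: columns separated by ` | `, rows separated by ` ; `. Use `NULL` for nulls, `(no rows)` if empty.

Garden | 8

Scalar subquery: MIN(price) over all products rows = 8.
Keep rows where price <= that value.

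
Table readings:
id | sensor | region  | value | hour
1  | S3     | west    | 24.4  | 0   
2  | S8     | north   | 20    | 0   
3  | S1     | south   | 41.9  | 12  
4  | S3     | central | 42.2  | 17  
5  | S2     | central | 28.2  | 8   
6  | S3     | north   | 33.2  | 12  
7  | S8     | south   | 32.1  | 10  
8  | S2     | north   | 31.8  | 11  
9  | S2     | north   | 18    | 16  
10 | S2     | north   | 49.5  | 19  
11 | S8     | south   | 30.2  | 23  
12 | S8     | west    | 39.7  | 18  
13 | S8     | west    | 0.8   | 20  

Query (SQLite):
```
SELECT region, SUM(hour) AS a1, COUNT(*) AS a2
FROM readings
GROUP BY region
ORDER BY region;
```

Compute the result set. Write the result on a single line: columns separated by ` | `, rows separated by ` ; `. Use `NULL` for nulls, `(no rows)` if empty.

central | 25 | 2 ; north | 58 | 5 ; south | 45 | 3 ; west | 38 | 3

Group readings by region.
Per group compute: SUM(hour), COUNT(*).
  central: ids {4, 5} → SUM(hour)=25, COUNT(*)=2
  north: ids {2, 6, 8, 9, 10} → SUM(hour)=58, COUNT(*)=5
  south: ids {3, 7, 11} → SUM(hour)=45, COUNT(*)=3
  west: ids {1, 12, 13} → SUM(hour)=38, COUNT(*)=3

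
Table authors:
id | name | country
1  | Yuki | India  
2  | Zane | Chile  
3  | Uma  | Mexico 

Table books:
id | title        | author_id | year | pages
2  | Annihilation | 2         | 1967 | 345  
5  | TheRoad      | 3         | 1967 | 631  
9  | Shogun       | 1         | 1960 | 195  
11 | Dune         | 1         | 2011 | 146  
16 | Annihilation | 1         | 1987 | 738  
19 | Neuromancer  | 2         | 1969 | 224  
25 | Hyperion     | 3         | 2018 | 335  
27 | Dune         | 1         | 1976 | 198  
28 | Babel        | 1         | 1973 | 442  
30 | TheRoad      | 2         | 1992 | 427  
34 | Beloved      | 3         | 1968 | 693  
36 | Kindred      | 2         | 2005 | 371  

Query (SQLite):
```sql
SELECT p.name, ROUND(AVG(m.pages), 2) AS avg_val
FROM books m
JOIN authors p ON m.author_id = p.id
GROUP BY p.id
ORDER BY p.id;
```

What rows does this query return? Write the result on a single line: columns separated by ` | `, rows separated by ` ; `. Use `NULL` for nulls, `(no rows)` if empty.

Join each books row to its authors via author_id.
Group joined rows by authors.id; compute ROUND(AVG(m.pages), 2) per group.
  1: ids {9, 11, 16, 27, 28} → ROUND(AVG(m.pages), 2)=343.8
  2: ids {2, 19, 30, 36} → ROUND(AVG(m.pages), 2)=341.75
  3: ids {5, 25, 34} → ROUND(AVG(m.pages), 2)=553

Yuki | 343.8 ; Zane | 341.75 ; Uma | 553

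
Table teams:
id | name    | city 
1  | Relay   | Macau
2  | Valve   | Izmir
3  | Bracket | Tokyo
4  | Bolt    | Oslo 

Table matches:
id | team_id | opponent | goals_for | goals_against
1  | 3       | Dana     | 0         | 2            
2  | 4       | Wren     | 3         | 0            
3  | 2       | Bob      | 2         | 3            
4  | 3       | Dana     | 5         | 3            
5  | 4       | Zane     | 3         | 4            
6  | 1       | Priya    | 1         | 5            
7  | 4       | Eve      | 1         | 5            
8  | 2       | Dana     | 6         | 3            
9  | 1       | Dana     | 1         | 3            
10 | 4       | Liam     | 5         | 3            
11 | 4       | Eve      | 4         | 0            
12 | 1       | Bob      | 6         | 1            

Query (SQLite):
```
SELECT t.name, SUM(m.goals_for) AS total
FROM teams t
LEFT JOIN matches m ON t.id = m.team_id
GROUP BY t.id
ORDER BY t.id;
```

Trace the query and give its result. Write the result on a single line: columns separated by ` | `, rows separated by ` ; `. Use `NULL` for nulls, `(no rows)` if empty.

LEFT JOIN keeps every teams row; unmatched ones get NULL for matches columns.
Group by teams.id and compute SUM(m.goals_for). SUM over an all-NULL group is NULL.
  1: ids {6, 9, 12} → SUM(m.goals_for)=8
  2: ids {3, 8} → SUM(m.goals_for)=8
  3: ids {1, 4} → SUM(m.goals_for)=5
  4: ids {2, 5, 7, 10, 11} → SUM(m.goals_for)=16

Relay | 8 ; Valve | 8 ; Bracket | 5 ; Bolt | 16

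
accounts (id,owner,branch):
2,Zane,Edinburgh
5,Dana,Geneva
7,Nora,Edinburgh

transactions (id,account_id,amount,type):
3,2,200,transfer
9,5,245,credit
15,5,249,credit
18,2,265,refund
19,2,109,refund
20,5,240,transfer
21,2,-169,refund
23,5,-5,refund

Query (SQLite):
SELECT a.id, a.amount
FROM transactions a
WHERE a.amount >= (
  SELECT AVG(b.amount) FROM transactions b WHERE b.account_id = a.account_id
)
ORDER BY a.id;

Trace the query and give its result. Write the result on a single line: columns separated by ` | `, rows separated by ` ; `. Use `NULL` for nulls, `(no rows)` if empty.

3 | 200 ; 9 | 245 ; 15 | 249 ; 18 | 265 ; 19 | 109 ; 20 | 240

For each transactions row a, compute AVG(amount) over rows sharing a.account_id.
Keep row a if a.amount >= that per-group AVG.
  account_id=2: AVG(amount) = 101.25
  account_id=5: AVG(amount) = 182.25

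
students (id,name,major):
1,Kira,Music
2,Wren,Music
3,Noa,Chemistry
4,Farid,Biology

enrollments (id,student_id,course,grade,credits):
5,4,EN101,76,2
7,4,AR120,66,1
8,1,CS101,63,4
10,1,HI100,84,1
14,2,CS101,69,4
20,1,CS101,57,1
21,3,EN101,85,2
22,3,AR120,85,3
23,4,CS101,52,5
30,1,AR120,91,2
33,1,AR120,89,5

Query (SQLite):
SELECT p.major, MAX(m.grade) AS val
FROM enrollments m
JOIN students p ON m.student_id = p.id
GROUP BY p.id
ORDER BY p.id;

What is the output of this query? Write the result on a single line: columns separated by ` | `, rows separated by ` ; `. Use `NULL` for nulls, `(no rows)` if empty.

Join each enrollments row to its students via student_id.
Group joined rows by students.id; compute MAX(m.grade) per group.
  1: ids {8, 10, 20, 30, 33} → MAX(m.grade)=91
  2: ids {14} → MAX(m.grade)=69
  3: ids {21, 22} → MAX(m.grade)=85
  4: ids {5, 7, 23} → MAX(m.grade)=76

Music | 91 ; Music | 69 ; Chemistry | 85 ; Biology | 76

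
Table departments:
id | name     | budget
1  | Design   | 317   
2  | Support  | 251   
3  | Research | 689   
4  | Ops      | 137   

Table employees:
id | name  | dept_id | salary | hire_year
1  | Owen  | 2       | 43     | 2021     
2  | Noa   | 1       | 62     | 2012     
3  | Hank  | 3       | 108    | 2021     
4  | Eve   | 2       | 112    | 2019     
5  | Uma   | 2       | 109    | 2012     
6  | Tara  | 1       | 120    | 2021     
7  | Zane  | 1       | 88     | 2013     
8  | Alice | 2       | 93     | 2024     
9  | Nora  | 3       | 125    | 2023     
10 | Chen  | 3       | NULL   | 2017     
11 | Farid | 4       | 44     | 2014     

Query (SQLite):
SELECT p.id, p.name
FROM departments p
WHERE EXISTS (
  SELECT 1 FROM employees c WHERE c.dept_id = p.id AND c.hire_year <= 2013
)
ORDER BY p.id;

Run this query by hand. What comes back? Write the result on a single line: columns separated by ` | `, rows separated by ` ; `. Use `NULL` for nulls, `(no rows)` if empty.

For each departments row, check whether any employees with matching dept_id has hire_year <= 2013.
Keep rows where that is true.

1 | Design ; 2 | Support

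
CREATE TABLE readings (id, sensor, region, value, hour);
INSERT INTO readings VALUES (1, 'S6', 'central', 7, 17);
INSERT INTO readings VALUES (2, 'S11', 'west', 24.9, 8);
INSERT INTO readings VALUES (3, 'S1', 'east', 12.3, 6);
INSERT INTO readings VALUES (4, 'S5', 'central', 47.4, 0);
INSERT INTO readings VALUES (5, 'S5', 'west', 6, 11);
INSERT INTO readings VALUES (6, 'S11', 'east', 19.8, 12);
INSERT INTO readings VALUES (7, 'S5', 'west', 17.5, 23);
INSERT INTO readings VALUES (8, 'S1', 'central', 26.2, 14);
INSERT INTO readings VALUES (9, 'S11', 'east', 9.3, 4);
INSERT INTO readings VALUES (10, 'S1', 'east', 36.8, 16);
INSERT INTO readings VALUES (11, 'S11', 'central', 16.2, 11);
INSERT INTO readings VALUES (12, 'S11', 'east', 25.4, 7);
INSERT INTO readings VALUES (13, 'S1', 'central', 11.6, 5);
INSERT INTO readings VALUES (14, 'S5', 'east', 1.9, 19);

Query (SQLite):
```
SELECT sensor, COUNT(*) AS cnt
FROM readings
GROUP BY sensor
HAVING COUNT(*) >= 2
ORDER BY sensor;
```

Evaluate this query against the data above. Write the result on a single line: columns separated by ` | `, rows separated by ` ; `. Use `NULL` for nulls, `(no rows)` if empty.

S1 | 4 ; S11 | 5 ; S5 | 4

Partition readings by sensor; compute COUNT(*) within each group.
HAVING: keep groups with count ≥ 2.
  S1: ids {3, 8, 10, 13} → COUNT(*)=4
  S11: ids {2, 6, 9, 11, 12} → COUNT(*)=5
  S5: ids {4, 5, 7, 14} → COUNT(*)=4
  S6: ids {1} → COUNT(*)=1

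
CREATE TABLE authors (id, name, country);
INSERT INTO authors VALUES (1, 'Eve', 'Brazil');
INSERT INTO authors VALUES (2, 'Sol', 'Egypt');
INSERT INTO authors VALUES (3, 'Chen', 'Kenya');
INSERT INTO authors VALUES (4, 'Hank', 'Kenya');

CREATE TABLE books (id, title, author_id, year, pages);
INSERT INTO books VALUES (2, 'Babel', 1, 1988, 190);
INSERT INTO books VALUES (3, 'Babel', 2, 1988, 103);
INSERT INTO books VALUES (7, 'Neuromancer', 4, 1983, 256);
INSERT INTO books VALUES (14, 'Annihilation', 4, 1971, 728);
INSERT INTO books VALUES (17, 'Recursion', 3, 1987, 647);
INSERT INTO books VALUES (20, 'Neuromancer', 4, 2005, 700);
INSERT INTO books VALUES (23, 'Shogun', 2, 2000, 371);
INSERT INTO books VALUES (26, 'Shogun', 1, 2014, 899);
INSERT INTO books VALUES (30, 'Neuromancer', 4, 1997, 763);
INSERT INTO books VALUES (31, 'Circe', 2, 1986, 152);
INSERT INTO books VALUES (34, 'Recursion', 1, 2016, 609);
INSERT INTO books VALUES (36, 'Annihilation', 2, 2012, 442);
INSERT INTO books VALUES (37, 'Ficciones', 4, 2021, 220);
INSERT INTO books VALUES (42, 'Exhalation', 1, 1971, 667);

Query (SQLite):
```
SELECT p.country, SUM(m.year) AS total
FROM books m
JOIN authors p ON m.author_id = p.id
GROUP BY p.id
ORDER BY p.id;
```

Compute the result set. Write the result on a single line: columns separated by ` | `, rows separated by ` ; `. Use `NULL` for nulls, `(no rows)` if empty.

Join each books row to its authors via author_id.
Group joined rows by authors.id; compute SUM(m.year) per group.
  1: ids {2, 26, 34, 42} → SUM(m.year)=7989
  2: ids {3, 23, 31, 36} → SUM(m.year)=7986
  3: ids {17} → SUM(m.year)=1987
  4: ids {7, 14, 20, 30, 37} → SUM(m.year)=9977

Brazil | 7989 ; Egypt | 7986 ; Kenya | 1987 ; Kenya | 9977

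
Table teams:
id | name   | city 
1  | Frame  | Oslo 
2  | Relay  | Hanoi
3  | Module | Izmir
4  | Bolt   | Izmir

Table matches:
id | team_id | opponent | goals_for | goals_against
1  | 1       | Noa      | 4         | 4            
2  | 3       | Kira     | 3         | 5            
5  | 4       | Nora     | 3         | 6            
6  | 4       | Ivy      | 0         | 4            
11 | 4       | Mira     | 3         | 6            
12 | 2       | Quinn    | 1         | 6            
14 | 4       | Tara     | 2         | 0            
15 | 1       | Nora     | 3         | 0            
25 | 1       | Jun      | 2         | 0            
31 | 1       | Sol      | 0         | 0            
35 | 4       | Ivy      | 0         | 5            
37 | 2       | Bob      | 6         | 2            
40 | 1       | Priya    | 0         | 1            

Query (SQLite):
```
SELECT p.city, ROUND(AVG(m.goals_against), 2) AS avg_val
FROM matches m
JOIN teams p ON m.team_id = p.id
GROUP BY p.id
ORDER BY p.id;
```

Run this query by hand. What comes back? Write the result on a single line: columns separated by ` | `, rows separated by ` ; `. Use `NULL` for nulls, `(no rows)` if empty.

Oslo | 1 ; Hanoi | 4 ; Izmir | 5 ; Izmir | 4.2

Join each matches row to its teams via team_id.
Group joined rows by teams.id; compute ROUND(AVG(m.goals_against), 2) per group.
  1: ids {1, 15, 25, 31, 40} → ROUND(AVG(m.goals_against), 2)=1
  2: ids {12, 37} → ROUND(AVG(m.goals_against), 2)=4
  3: ids {2} → ROUND(AVG(m.goals_against), 2)=5
  4: ids {5, 6, 11, 14, 35} → ROUND(AVG(m.goals_against), 2)=4.2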